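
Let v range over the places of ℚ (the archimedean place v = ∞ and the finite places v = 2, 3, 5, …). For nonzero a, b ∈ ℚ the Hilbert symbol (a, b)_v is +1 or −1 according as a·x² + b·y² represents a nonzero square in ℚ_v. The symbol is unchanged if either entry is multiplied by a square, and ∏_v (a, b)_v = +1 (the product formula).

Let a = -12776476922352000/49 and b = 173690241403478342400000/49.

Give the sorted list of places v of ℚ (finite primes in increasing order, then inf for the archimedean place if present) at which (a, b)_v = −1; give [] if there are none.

(a, b) ≡ (-1430, 21390) mod (ℚ^×)²; places V = {2, 3, 5, 7, 11, 13, 19, 23, 31, ∞}.
(a,b)_11: α=1, u≡10; β=2, v≡2 (mod 11); (10|11)=-1, (2|11)=-1; sign (−1)^0·-1^2·-1^1 = -1.
(a,b)_∞: sgn(-1430)=−, sgn(21390)=+, so +1.
(a,b)_13: α=1, u≡5; β=2, v≡7 (mod 13); (5|13)=-1, (7|13)=-1; sign (−1)^0·-1^2·-1^1 = -1.
(a,b)_5: α=3, u≡1; β=5, v≡2 (mod 5); (1|5)=+1, (2|5)=-1; sign (−1)^0·+1^5·-1^3 = -1.
(a,b)_23: α=2, u≡20; β=3, v≡15 (mod 23); (20|23)=-1, (15|23)=-1; sign (−1)^0·-1^3·-1^2 = -1.
(a,b)_31: α=0, u≡6; β=1, v≡18 (mod 31); (6|31)=-1, (18|31)=+1; sign (−1)^0·-1^1·+1^0 = -1.
(a,b)_7: α=-2, u≡3; β=-2, v≡3 (mod 7); (3|7)=-1, (3|7)=-1; sign (−1)^0·-1^-2·-1^-2 = +1.
(a,b)_3: α=4, u≡1; β=3, v≡2 (mod 3); (1|3)=+1, (2|3)=-1; sign (−1)^0·+1^3·-1^4 = +1.
(a,b)_2: α=7, β=11; u≡5, v≡7 (mod 8); ε(u)ε(v)=0·1, αω(v)=7·0, βω(u)=11·1; sum ≡ 1  ⇒  -1.
(a,b)_19: α=4, u≡10; β=4, v≡15 (mod 19); (10|19)=-1, (15|19)=-1; sign (−1)^0·-1^4·-1^4 = +1.
(-1430, 21390 / ℚ) ramifies at {2, 5, 11, 13, 23, 31}: a division algebra.

[2, 5, 11, 13, 23, 31]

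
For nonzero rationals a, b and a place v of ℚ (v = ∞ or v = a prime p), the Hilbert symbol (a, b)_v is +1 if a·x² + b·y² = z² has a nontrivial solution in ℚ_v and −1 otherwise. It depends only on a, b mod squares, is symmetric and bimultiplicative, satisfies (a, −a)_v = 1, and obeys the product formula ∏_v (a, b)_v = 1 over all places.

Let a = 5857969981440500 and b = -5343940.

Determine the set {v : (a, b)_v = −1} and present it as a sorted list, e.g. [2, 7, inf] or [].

[5, 17]

(a, b) ≡ (40205, -27265) mod (ℚ^×)²; places V = {2, 5, 7, 11, 17, 19, 41, 43, ∞}.
(a,b)_17: α=1, u≡9; β=0, v≡10 (mod 17); (9|17)=+1, (10|17)=-1; sign (−1)^0·+1^0·-1^1 = -1.
(a,b)_41: α=2, u≡20; β=1, v≡40 (mod 41); (20|41)=+1, (40|41)=+1; sign (−1)^0·+1^1·+1^2 = +1.
(a,b)_7: α=4, u≡4; β=3, v≡2 (mod 7); (4|7)=+1, (2|7)=+1; sign (−1)^0·+1^3·+1^4 = +1.
(a,b)_19: α=2, u≡11; β=1, v≡16 (mod 19); (11|19)=+1, (16|19)=+1; sign (−1)^0·+1^1·+1^2 = +1.
(a,b)_11: α=1, u≡3; β=0, v≡3 (mod 11); (3|11)=+1, (3|11)=+1; sign (−1)^0·+1^0·+1^1 = +1.
(a,b)_5: α=3, u≡4; β=1, v≡2 (mod 5); (4|5)=+1, (2|5)=-1; sign (−1)^0·+1^1·-1^3 = -1.
(a,b)_∞: sgn(40205)=+, sgn(-27265)=−, so +1.
(a,b)_43: α=1, u≡32; β=0, v≡14 (mod 43); (32|43)=-1, (14|43)=+1; sign (−1)^0·-1^0·+1^1 = +1.
(a,b)_2: α=2, β=2; u≡5, v≡7 (mod 8); ε(u)ε(v)=0·1, αω(v)=2·0, βω(u)=2·1; sum ≡ 0  ⇒  +1.
(40205, -27265 / ℚ) ramifies at {5, 17}: a division algebra.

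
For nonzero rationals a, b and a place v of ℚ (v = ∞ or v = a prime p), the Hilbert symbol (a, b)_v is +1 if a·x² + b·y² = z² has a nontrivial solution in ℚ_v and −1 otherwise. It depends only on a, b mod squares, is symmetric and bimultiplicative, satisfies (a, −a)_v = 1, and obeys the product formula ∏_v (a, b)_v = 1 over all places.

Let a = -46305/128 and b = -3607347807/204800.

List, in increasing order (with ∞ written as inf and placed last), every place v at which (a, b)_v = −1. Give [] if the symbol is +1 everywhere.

Mod squares: a ≡ -210, b ≡ -14. Check v ∈ {∞, 2, 3, 5, 7, 23, 47}.
v=∞: -210 < 0 and -14 < 0  ⇒  (a,b)_∞ = -1.
v=47: a=47^0·(≡8), b=47^2·(≡22) mod 47; (8|47)=+1, (22|47)=-1; (−1)^{0·2·23}·(+1)^2·(-1)^0 = +1.
v=3: a=3^3·(≡2), b=3^2·(≡1) mod 3; (2|3)=-1, (1|3)=+1; (−1)^{3·2·1}·(-1)^2·(+1)^3 = +1.
v=2: v_2(a)=-7, v_2(b)=-13; units ≡ 7, 1 (mod 8); ε·ε+αω+βω = 1·0+-7·0+-13·0 ≡ 0  ⇒  (a,b)_2 = +1.
v=7: a=7^3·(≡6), b=7^3·(≡3) mod 7; (6|7)=-1, (3|7)=-1; (−1)^{3·3·3}·(-1)^3·(-1)^3 = -1.
v=23: a=23^0·(≡19), b=23^2·(≡8) mod 23; (19|23)=-1, (8|23)=+1; (−1)^{0·2·11}·(-1)^2·(+1)^0 = +1.
v=5: a=5^1·(≡3), b=5^-2·(≡4) mod 5; (3|5)=-1, (4|5)=+1; (−1)^{1·-2·2}·(-1)^-2·(+1)^1 = +1.
Ram(-210, -14) = {7, ∞}; no ℚ_7-point on the conic.

[7, inf]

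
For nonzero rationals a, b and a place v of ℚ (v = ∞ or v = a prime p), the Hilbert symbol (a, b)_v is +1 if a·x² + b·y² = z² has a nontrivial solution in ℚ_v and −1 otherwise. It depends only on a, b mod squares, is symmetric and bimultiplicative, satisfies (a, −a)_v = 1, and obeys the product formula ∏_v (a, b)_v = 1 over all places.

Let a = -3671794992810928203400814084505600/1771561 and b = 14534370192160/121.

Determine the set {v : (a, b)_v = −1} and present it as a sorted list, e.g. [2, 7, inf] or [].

[7, 13, 17, 43]

(a, b) ≡ (-657169, 19291090) mod (ℚ^×)²; places V = {2, 3, 5, 7, 11, 13, 17, 29, 31, 43, ∞}.
(a,b)_17: α=3, u≡2; β=1, v≡10 (mod 17); (2|17)=+1, (10|17)=-1; sign (−1)^0·+1^1·-1^3 = -1.
(a,b)_7: α=4, u≡5; β=3, v≡3 (mod 7); (5|7)=-1, (3|7)=-1; sign (−1)^0·-1^3·-1^4 = -1.
(a,b)_2: α=14, β=5; u≡7, v≡1 (mod 8); ε(u)ε(v)=1·0, αω(v)=14·0, βω(u)=5·0; sum ≡ 0  ⇒  +1.
(a,b)_∞: sgn(-657169)=−, sgn(19291090)=+, so +1.
(a,b)_31: α=5, u≡28; β=2, v≡10 (mod 31); (28|31)=+1, (10|31)=+1; sign (−1)^0·+1^2·+1^5 = +1.
(a,b)_43: α=3, u≡9; β=1, v≡41 (mod 43); (9|43)=+1, (41|43)=+1; sign (−1)^1·+1^1·+1^3 = -1.
(a,b)_3: α=4, u≡2; β=0, v≡1 (mod 3); (2|3)=-1, (1|3)=+1; sign (−1)^0·-1^0·+1^4 = +1.
(a,b)_11: α=-6, u≡4; β=-2, v≡5 (mod 11); (4|11)=+1, (5|11)=+1; sign (−1)^0·+1^-2·+1^-6 = +1.
(a,b)_29: α=3, u≡17; β=1, v≡18 (mod 29); (17|29)=-1, (18|29)=-1; sign (−1)^0·-1^1·-1^3 = +1.
(a,b)_13: α=2, u≡6; β=1, v≡7 (mod 13); (6|13)=-1, (7|13)=-1; sign (−1)^0·-1^1·-1^2 = -1.
(a,b)_5: α=2, u≡1; β=1, v≡2 (mod 5); (1|5)=+1, (2|5)=-1; sign (−1)^0·+1^1·-1^2 = +1.
(-657169, 19291090 / ℚ) ramifies at {7, 13, 17, 43}: a division algebra.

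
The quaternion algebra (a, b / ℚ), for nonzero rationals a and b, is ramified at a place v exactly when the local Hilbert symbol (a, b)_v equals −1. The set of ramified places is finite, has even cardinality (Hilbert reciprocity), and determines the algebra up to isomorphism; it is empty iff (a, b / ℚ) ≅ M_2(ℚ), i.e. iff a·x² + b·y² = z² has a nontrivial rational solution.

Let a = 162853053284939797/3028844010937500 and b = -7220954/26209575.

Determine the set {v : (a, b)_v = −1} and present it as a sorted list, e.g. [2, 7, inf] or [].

[2, 13]

(a, b) ≡ (91, -182) mod (ℚ^×)²; places V = {2, 3, 5, 7, 13, 17, 31, 43, ∞}.
(a,b)_31: α=6, u≡30; β=2, v≡10 (mod 31); (30|31)=-1, (10|31)=+1; sign (−1)^0·-1^2·+1^6 = +1.
(a,b)_5: α=-8, u≡4; β=-2, v≡2 (mod 5); (4|5)=+1, (2|5)=-1; sign (−1)^0·+1^-2·-1^-8 = +1.
(a,b)_7: α=-1, u≡3; β=-1, v≡4 (mod 7); (3|7)=-1, (4|7)=+1; sign (−1)^1·-1^-1·+1^-1 = +1.
(a,b)_17: α=4, u≡11; β=2, v≡6 (mod 17); (11|17)=-1, (6|17)=-1; sign (−1)^0·-1^2·-1^4 = +1.
(a,b)_43: α=-4, u≡39; β=-2, v≡32 (mod 43); (39|43)=-1, (32|43)=-1; sign (−1)^0·-1^-2·-1^-4 = +1.
(a,b)_∞: sgn(91)=+, sgn(-182)=−, so +1.
(a,b)_3: α=-4, u≡1; β=-4, v≡1 (mod 3); (1|3)=+1, (1|3)=+1; sign (−1)^0·+1^-4·+1^-4 = +1.
(a,b)_2: α=-2, β=1; u≡3, v≡5 (mod 8); ε(u)ε(v)=1·0, αω(v)=-2·1, βω(u)=1·1; sum ≡ 1  ⇒  -1.
(a,b)_13: α=3, u≡2; β=1, v≡3 (mod 13); (2|13)=-1, (3|13)=+1; sign (−1)^0·-1^1·+1^3 = -1.
(91, -182 / ℚ) ramifies at {2, 13}: a division algebra.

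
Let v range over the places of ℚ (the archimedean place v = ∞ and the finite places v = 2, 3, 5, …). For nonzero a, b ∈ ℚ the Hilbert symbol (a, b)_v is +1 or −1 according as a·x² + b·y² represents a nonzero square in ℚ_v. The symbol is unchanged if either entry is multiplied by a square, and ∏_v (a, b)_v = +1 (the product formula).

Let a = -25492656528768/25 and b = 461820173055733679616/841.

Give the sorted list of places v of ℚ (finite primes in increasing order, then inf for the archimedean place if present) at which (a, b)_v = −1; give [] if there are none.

Mod squares: a ≡ -102, b ≡ 19734. Check v ∈ {∞, 2, 3, 5, 11, 13, 17, 19, 23, 29}.
v=∞: -102 < 0 and 19734 > 0  ⇒  (a,b)_∞ = +1.
v=13: a=13^2·(≡5), b=13^3·(≡4) mod 13; (5|13)=-1, (4|13)=+1; (−1)^{2·3·6}·(-1)^3·(+1)^2 = -1.
v=23: a=23^2·(≡18), b=23^3·(≡14) mod 23; (18|23)=+1, (14|23)=-1; (−1)^{2·3·11}·(+1)^3·(-1)^2 = +1.
v=11: a=11^2·(≡6), b=11^3·(≡4) mod 11; (6|11)=-1, (4|11)=+1; (−1)^{2·3·5}·(-1)^3·(+1)^2 = -1.
v=19: a=19^2·(≡18), b=19^2·(≡18) mod 19; (18|19)=-1, (18|19)=-1; (−1)^{2·2·9}·(-1)^2·(-1)^2 = +1.
v=3: a=3^1·(≡2), b=3^5·(≡2) mod 3; (2|3)=-1, (2|3)=-1; (−1)^{1·5·1}·(-1)^5·(-1)^1 = -1.
v=17: a=17^1·(≡3), b=17^2·(≡10) mod 17; (3|17)=-1, (10|17)=-1; (−1)^{1·2·8}·(-1)^2·(-1)^1 = -1.
v=2: v_2(a)=7, v_2(b)=9; units ≡ 5, 3 (mod 8); ε·ε+αω+βω = 0·1+7·1+9·1 ≡ 0  ⇒  (a,b)_2 = +1.
v=5: a=5^-2·(≡2), b=5^0·(≡1) mod 5; (2|5)=-1, (1|5)=+1; (−1)^{-2·0·2}·(-1)^0·(+1)^-2 = +1.
v=29: a=29^0·(≡12), b=29^-2·(≡8) mod 29; (12|29)=-1, (8|29)=-1; (−1)^{0·-2·14}·(-1)^-2·(-1)^0 = +1.
|Ram(-102, 19734)| = 4, even; anisotropic at {3, 11, 13, 17}.

[3, 11, 13, 17]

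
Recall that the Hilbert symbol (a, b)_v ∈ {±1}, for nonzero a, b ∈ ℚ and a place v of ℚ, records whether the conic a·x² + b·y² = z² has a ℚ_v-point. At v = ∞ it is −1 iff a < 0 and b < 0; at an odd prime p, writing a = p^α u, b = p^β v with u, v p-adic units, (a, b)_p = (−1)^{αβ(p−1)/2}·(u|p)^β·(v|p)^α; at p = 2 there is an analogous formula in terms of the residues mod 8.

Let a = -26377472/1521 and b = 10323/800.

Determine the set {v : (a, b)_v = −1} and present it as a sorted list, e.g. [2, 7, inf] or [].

[11, 19, 29, 37]

(a, b) ≡ (-103037, 2294) mod (ℚ^×)²; places V = {2, 3, 5, 11, 13, 17, 19, 29, 31, 37, ∞}.
(a,b)_29: α=1, u≡8; β=0, v≡17 (mod 29); (8|29)=-1, (17|29)=-1; sign (−1)^0·-1^0·-1^1 = -1.
(a,b)_17: α=1, u≡1; β=0, v≡4 (mod 17); (1|17)=+1, (4|17)=+1; sign (−1)^0·+1^0·+1^1 = +1.
(a,b)_31: α=0, u≡28; β=1, v≡22 (mod 31); (28|31)=+1, (22|31)=-1; sign (−1)^0·+1^1·-1^0 = +1.
(a,b)_∞: sgn(-103037)=−, sgn(2294)=+, so +1.
(a,b)_2: α=8, β=-5; u≡3, v≡3 (mod 8); ε(u)ε(v)=1·1, αω(v)=8·1, βω(u)=-5·1; sum ≡ 0  ⇒  +1.
(a,b)_3: α=-2, u≡1; β=2, v≡2 (mod 3); (1|3)=+1, (2|3)=-1; sign (−1)^0·+1^2·-1^-2 = +1.
(a,b)_13: α=-2, u≡1; β=0, v≡2 (mod 13); (1|13)=+1, (2|13)=-1; sign (−1)^0·+1^0·-1^-2 = +1.
(a,b)_19: α=1, u≡4; β=0, v≡3 (mod 19); (4|19)=+1, (3|19)=-1; sign (−1)^0·+1^0·-1^1 = -1.
(a,b)_5: α=0, u≡3; β=-2, v≡4 (mod 5); (3|5)=-1, (4|5)=+1; sign (−1)^0·-1^-2·+1^0 = +1.
(a,b)_11: α=1, u≡5; β=0, v≡2 (mod 11); (5|11)=+1, (2|11)=-1; sign (−1)^0·+1^0·-1^1 = -1.
(a,b)_37: α=0, u≡31; β=1, v≡25 (mod 37); (31|37)=-1, (25|37)=+1; sign (−1)^0·-1^1·+1^0 = -1.
|Ram(-103037, 2294)| = 4, even; anisotropic at {11, 19, 29, 37}.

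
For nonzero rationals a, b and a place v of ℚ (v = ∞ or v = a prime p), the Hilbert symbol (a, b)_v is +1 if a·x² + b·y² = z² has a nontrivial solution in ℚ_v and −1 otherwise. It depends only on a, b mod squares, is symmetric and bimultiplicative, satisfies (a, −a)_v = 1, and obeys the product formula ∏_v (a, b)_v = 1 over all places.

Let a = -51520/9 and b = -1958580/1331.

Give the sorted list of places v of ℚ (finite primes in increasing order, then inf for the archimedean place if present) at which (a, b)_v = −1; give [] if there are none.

[3, 7, 23, inf]

(a, b) ≡ (-805, -66495) mod (ℚ^×)²; places V = {2, 3, 5, 7, 11, 13, 23, 31, ∞}.
(a,b)_∞: sgn(-805)=−, sgn(-66495)=−, so -1.
(a,b)_31: α=0, u≡14; β=1, v≡1 (mod 31); (14|31)=+1, (1|31)=+1; sign (−1)^0·+1^1·+1^0 = +1.
(a,b)_3: α=-2, u≡2; β=5, v≡2 (mod 3); (2|3)=-1, (2|3)=-1; sign (−1)^0·-1^5·-1^-2 = -1.
(a,b)_2: α=6, β=2; u≡3, v≡1 (mod 8); ε(u)ε(v)=1·0, αω(v)=6·0, βω(u)=2·1; sum ≡ 0  ⇒  +1.
(a,b)_5: α=1, u≡4; β=1, v≡4 (mod 5); (4|5)=+1, (4|5)=+1; sign (−1)^0·+1^1·+1^1 = +1.
(a,b)_11: α=0, u≡9; β=-3, v≡3 (mod 11); (9|11)=+1, (3|11)=+1; sign (−1)^0·+1^-3·+1^0 = +1.
(a,b)_7: α=1, u≡2; β=0, v≡6 (mod 7); (2|7)=+1, (6|7)=-1; sign (−1)^0·+1^0·-1^1 = -1.
(a,b)_23: α=1, u≡22; β=0, v≡5 (mod 23); (22|23)=-1, (5|23)=-1; sign (−1)^0·-1^0·-1^1 = -1.
(a,b)_13: α=0, u≡10; β=1, v≡2 (mod 13); (10|13)=+1, (2|13)=-1; sign (−1)^0·+1^1·-1^0 = +1.
Ram(-805, -66495) = {3, 7, 23, ∞}; no ℚ_3-point on the conic.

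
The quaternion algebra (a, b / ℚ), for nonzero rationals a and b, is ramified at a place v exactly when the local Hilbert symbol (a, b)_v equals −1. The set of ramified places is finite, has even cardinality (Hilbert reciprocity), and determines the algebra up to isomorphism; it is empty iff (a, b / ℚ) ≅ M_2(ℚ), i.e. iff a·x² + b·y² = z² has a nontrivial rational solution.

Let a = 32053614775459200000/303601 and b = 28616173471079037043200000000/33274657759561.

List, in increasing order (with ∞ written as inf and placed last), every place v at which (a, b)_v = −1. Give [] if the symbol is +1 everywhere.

[5, 7]

(a, b) ≡ (55, 9282) mod (ℚ^×)²; places V = {2, 3, 5, 7, 11, 13, 17, 19, 23, 29, ∞}.
(a,b)_5: α=5, u≡4; β=8, v≡2 (mod 5); (4|5)=+1, (2|5)=-1; sign (−1)^0·+1^8·-1^5 = -1.
(a,b)_29: α=-2, u≡10; β=-4, v≡21 (mod 29); (10|29)=-1, (21|29)=-1; sign (−1)^0·-1^-4·-1^-2 = +1.
(a,b)_11: α=3, u≡3; β=2, v≡5 (mod 11); (3|11)=+1, (5|11)=+1; sign (−1)^0·+1^2·+1^3 = +1.
(a,b)_∞: sgn(55)=+, sgn(9282)=+, so +1.
(a,b)_13: α=0, u≡1; β=1, v≡10 (mod 13); (1|13)=+1, (10|13)=+1; sign (−1)^0·+1^1·+1^0 = +1.
(a,b)_23: α=0, u≡9; β=2, v≡6 (mod 23); (9|23)=+1, (6|23)=+1; sign (−1)^0·+1^2·+1^0 = +1.
(a,b)_17: α=2, u≡15; β=3, v≡1 (mod 17); (15|17)=+1, (1|17)=+1; sign (−1)^0·+1^3·+1^2 = +1.
(a,b)_3: α=12, u≡1; β=13, v≡1 (mod 3); (1|3)=+1, (1|3)=+1; sign (−1)^0·+1^13·+1^12 = +1.
(a,b)_19: α=-2, u≡17; β=-6, v≡2 (mod 19); (17|19)=+1, (2|19)=-1; sign (−1)^0·+1^-6·-1^-2 = +1.
(a,b)_2: α=10, β=15; u≡7, v≡1 (mod 8); ε(u)ε(v)=1·0, αω(v)=10·0, βω(u)=15·0; sum ≡ 0  ⇒  +1.
(a,b)_7: α=2, u≡3; β=3, v≡5 (mod 7); (3|7)=-1, (5|7)=-1; sign (−1)^0·-1^3·-1^2 = -1.
|Ram(55, 9282)| = 2, even; anisotropic at {5, 7}.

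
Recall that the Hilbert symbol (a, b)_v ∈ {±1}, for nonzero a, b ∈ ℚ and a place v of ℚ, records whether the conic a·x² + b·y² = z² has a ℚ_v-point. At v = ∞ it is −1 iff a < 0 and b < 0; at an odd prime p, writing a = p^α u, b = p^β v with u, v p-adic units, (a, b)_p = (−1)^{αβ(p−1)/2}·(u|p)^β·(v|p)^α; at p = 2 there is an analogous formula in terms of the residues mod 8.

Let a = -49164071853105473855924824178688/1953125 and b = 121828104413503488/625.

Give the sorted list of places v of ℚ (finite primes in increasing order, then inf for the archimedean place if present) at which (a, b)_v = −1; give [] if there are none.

[2, 5]

(a, b) ≡ (-13585, 49742) mod (ℚ^×)²; places V = {2, 3, 5, 7, 11, 13, 17, 19, ∞}.
(a,b)_2: α=26, β=13; u≡7, v≡7 (mod 8); ε(u)ε(v)=1·1, αω(v)=26·0, βω(u)=13·0; sum ≡ 1  ⇒  -1.
(a,b)_19: α=5, u≡4; β=3, v≡18 (mod 19); (4|19)=+1, (18|19)=-1; sign (−1)^1·+1^3·-1^5 = +1.
(a,b)_∞: sgn(-13585)=−, sgn(49742)=+, so +1.
(a,b)_17: α=2, u≡4; β=1, v≡16 (mod 17); (4|17)=+1, (16|17)=+1; sign (−1)^0·+1^1·+1^2 = +1.
(a,b)_5: α=-9, u≡2; β=-4, v≡3 (mod 5); (2|5)=-1, (3|5)=-1; sign (−1)^0·-1^-4·-1^-9 = -1.
(a,b)_13: α=3, u≡6; β=2, v≡12 (mod 13); (6|13)=-1, (12|13)=+1; sign (−1)^0·-1^2·+1^3 = +1.
(a,b)_11: α=5, u≡10; β=3, v≡9 (mod 11); (10|11)=-1, (9|11)=+1; sign (−1)^1·-1^3·+1^5 = +1.
(a,b)_3: α=10, u≡2; β=4, v≡2 (mod 3); (2|3)=-1, (2|3)=-1; sign (−1)^0·-1^4·-1^10 = +1.
(a,b)_7: α=2, u≡4; β=1, v≡2 (mod 7); (4|7)=+1, (2|7)=+1; sign (−1)^0·+1^1·+1^2 = +1.
(-13585, 49742 / ℚ) ramifies at {2, 5}: a division algebra.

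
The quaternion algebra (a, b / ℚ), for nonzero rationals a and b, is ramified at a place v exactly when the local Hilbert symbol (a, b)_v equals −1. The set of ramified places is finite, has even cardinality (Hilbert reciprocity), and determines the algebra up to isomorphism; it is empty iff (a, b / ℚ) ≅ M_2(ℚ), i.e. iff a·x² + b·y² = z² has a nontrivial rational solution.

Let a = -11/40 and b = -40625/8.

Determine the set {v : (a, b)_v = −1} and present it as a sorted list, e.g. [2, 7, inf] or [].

(a, b) ≡ (-110, -130) mod (ℚ^×)²; places V = {2, 5, 11, 13, ∞}.
(a,b)_5: α=-1, u≡3; β=5, v≡4 (mod 5); (3|5)=-1, (4|5)=+1; sign (−1)^0·-1^5·+1^-1 = -1.
(a,b)_2: α=-3, β=-3; u≡1, v≡7 (mod 8); ε(u)ε(v)=0·1, αω(v)=-3·0, βω(u)=-3·0; sum ≡ 0  ⇒  +1.
(a,b)_13: α=0, u≡2; β=1, v≡1 (mod 13); (2|13)=-1, (1|13)=+1; sign (−1)^0·-1^1·+1^0 = -1.
(a,b)_11: α=1, u≡3; β=0, v≡8 (mod 11); (3|11)=+1, (8|11)=-1; sign (−1)^0·+1^0·-1^1 = -1.
(a,b)_∞: sgn(-110)=−, sgn(-130)=−, so -1.
Ram(-110, -130) = {5, 11, 13, ∞}; no ℚ_5-point on the conic.

[5, 11, 13, inf]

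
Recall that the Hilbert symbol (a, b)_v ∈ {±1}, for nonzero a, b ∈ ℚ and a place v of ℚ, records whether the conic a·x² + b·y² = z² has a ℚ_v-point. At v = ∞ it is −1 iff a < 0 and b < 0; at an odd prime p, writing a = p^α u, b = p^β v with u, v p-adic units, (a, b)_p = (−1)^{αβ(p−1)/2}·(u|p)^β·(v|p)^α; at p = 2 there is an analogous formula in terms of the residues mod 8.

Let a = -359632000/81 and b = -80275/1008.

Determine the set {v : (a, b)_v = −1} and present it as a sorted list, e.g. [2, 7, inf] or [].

[5, inf]

Mod squares: a ≡ -1330, b ≡ -133. Check v ∈ {∞, 2, 3, 5, 7, 13, 19}.
v=3: a=3^-4·(≡2), b=3^-2·(≡2) mod 3; (2|3)=-1, (2|3)=-1; (−1)^{-4·-2·1}·(-1)^-2·(-1)^-4 = +1.
v=19: a=19^1·(≡17), b=19^1·(≡12) mod 19; (17|19)=+1, (12|19)=-1; (−1)^{1·1·9}·(+1)^1·(-1)^1 = +1.
v=2: v_2(a)=7, v_2(b)=-4; units ≡ 7, 3 (mod 8); ε·ε+αω+βω = 1·1+7·1+-4·0 ≡ 0  ⇒  (a,b)_2 = +1.
v=5: a=5^3·(≡4), b=5^2·(≡3) mod 5; (4|5)=+1, (3|5)=-1; (−1)^{3·2·2}·(+1)^2·(-1)^3 = -1.
v=13: a=13^2·(≡3), b=13^2·(≡12) mod 13; (3|13)=+1, (12|13)=+1; (−1)^{2·2·6}·(+1)^2·(+1)^2 = +1.
v=7: a=7^1·(≡6), b=7^-1·(≡2) mod 7; (6|7)=-1, (2|7)=+1; (−1)^{1·-1·3}·(-1)^-1·(+1)^1 = +1.
v=∞: -1330 < 0 and -133 < 0  ⇒  (a,b)_∞ = -1.
(-1330, -133 / ℚ) ramifies at {5, ∞}: a division algebra.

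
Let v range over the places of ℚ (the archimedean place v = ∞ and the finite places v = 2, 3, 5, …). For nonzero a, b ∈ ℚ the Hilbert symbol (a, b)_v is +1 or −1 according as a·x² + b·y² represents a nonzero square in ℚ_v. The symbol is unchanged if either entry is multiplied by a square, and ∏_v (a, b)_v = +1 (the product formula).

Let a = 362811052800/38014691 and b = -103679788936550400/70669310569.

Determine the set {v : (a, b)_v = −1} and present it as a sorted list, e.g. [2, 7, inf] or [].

Mod squares: a ≡ 33, b ≡ -6. Check v ∈ {∞, 2, 3, 5, 7, 11, 13, 23}.
v=23: a=23^2·(≡7), b=23^2·(≡5) mod 23; (7|23)=-1, (5|23)=-1; (−1)^{2·2·11}·(-1)^2·(-1)^2 = +1.
v=7: a=7^2·(≡3), b=7^4·(≡1) mod 7; (3|7)=-1, (1|7)=+1; (−1)^{2·4·3}·(-1)^4·(+1)^2 = +1.
v=11: a=11^-3·(≡4), b=11^-4·(≡1) mod 11; (4|11)=+1, (1|11)=+1; (−1)^{-3·-4·5}·(+1)^-4·(+1)^-3 = +1.
v=3: a=3^7·(≡2), b=3^13·(≡1) mod 3; (2|3)=-1, (1|3)=+1; (−1)^{7·13·1}·(-1)^13·(+1)^7 = +1.
v=2: v_2(a)=8, v_2(b)=11; units ≡ 1, 5 (mod 8); ε·ε+αω+βω = 0·0+8·1+11·0 ≡ 0  ⇒  (a,b)_2 = +1.
v=5: a=5^2·(≡2), b=5^2·(≡1) mod 5; (2|5)=-1, (1|5)=+1; (−1)^{2·2·2}·(-1)^2·(+1)^2 = +1.
v=13: a=13^-4·(≡8), b=13^-6·(≡8) mod 13; (8|13)=-1, (8|13)=-1; (−1)^{-4·-6·6}·(-1)^-6·(-1)^-4 = +1.
v=∞: 33 > 0 and -6 < 0  ⇒  (a,b)_∞ = +1.
Ram(a, b) = ∅: the form 33·x² + -6·y² − z² is isotropic over every ℚ_v, so by Hasse–Minkowski it is isotropic over ℚ.

[]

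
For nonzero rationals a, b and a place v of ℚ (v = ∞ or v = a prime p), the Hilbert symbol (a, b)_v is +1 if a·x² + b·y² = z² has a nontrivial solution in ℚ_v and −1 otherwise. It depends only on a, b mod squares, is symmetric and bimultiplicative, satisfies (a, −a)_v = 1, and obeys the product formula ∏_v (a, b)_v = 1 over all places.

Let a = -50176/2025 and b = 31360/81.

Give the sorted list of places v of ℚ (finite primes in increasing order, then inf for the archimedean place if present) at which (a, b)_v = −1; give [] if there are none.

[]

(a, b) ≡ (-1, 10) mod (ℚ^×)²; places V = {2, 3, 5, 7, ∞}.
(a,b)_2: α=10, β=7; u≡7, v≡5 (mod 8); ε(u)ε(v)=1·0, αω(v)=10·1, βω(u)=7·0; sum ≡ 0  ⇒  +1.
(a,b)_∞: sgn(-1)=−, sgn(10)=+, so +1.
(a,b)_7: α=2, u≡6; β=2, v≡6 (mod 7); (6|7)=-1, (6|7)=-1; sign (−1)^0·-1^2·-1^2 = +1.
(a,b)_5: α=-2, u≡4; β=1, v≡2 (mod 5); (4|5)=+1, (2|5)=-1; sign (−1)^0·+1^1·-1^-2 = +1.
(a,b)_3: α=-4, u≡2; β=-4, v≡1 (mod 3); (2|3)=-1, (1|3)=+1; sign (−1)^0·-1^-4·+1^-4 = +1.
Ram(a, b) = ∅: the form -1·x² + 10·y² − z² is isotropic over every ℚ_v, so by Hasse–Minkowski it is isotropic over ℚ.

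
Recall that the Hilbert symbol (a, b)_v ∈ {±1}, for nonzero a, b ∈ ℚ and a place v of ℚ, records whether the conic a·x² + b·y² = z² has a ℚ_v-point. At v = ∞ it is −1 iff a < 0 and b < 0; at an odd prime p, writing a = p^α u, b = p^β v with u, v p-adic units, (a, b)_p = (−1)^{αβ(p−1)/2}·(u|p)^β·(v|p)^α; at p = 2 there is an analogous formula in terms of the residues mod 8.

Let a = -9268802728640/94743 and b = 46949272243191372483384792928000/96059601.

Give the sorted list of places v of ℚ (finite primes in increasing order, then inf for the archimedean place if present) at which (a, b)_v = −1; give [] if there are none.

Mod squares: a ≡ -107445, b ≡ 24963055. Check v ∈ {∞, 2, 3, 5, 7, 11, 13, 17, 19, 29, 41}.
v=41: a=41^0·(≡16), b=41^1·(≡10) mod 41; (16|41)=+1, (10|41)=+1; (−1)^{0·1·20}·(+1)^1·(+1)^0 = +1.
v=3: a=3^-3·(≡2), b=3^-8·(≡1) mod 3; (2|3)=-1, (1|3)=+1; (−1)^{-3·-8·1}·(-1)^-8·(+1)^-3 = +1.
v=19: a=19^1·(≡17), b=19^3·(≡13) mod 19; (17|19)=+1, (13|19)=-1; (−1)^{1·3·9}·(+1)^3·(-1)^1 = +1.
v=7: a=7^4·(≡3), b=7^4·(≡6) mod 7; (3|7)=-1, (6|7)=-1; (−1)^{4·4·3}·(-1)^4·(-1)^4 = +1.
v=17: a=17^2·(≡14), b=17^5·(≡6) mod 17; (14|17)=-1, (6|17)=-1; (−1)^{2·5·8}·(-1)^5·(-1)^2 = -1.
v=29: a=29^-1·(≡13), b=29^3·(≡10) mod 29; (13|29)=+1, (10|29)=-1; (−1)^{-1·3·14}·(+1)^3·(-1)^-1 = -1.
v=2: v_2(a)=6, v_2(b)=8; units ≡ 3, 7 (mod 8); ε·ε+αω+βω = 1·1+6·0+8·1 ≡ 1  ⇒  (a,b)_2 = -1.
v=∞: -107445 < 0 and 24963055 > 0  ⇒  (a,b)_∞ = +1.
v=11: a=11^-2·(≡9), b=11^-4·(≡6) mod 11; (9|11)=+1, (6|11)=-1; (−1)^{-2·-4·5}·(+1)^-4·(-1)^-2 = +1.
v=5: a=5^1·(≡4), b=5^3·(≡4) mod 5; (4|5)=+1, (4|5)=+1; (−1)^{1·3·2}·(+1)^3·(+1)^1 = +1.
v=13: a=13^3·(≡9), b=13^7·(≡5) mod 13; (9|13)=+1, (5|13)=-1; (−1)^{3·7·6}·(+1)^7·(-1)^3 = -1.
|Ram(-107445, 24963055)| = 4, even; anisotropic at {2, 13, 17, 29}.

[2, 13, 17, 29]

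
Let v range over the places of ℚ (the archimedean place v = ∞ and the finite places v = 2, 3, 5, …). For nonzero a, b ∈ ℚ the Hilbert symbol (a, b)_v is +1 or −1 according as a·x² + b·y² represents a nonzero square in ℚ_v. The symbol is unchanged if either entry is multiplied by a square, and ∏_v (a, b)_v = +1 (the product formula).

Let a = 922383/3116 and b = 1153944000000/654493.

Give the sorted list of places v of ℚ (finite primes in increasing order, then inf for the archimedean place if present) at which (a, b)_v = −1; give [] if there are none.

[2, 11, 19, 37]

Mod squares: a ≡ 5453, b ≡ 1185998. Check v ∈ {∞, 2, 3, 5, 7, 11, 19, 31, 37, 41, 47}.
v=∞: 5453 > 0 and 1185998 > 0  ⇒  (a,b)_∞ = +1.
v=41: a=41^-1·(≡40), b=41^0·(≡40) mod 41; (40|41)=+1, (40|41)=+1; (−1)^{-1·0·20}·(+1)^0·(+1)^-1 = +1.
v=11: a=11^4·(≡10), b=11^1·(≡2) mod 11; (10|11)=-1, (2|11)=-1; (−1)^{4·1·5}·(-1)^1·(-1)^4 = -1.
v=3: a=3^2·(≡2), b=3^2·(≡2) mod 3; (2|3)=-1, (2|3)=-1; (−1)^{2·2·1}·(-1)^2·(-1)^2 = +1.
v=19: a=19^-1·(≡15), b=19^-2·(≡2) mod 19; (15|19)=-1, (2|19)=-1; (−1)^{-1·-2·9}·(-1)^-2·(-1)^-1 = -1.
v=7: a=7^1·(≡1), b=7^-2·(≡1) mod 7; (1|7)=+1, (1|7)=+1; (−1)^{1·-2·3}·(+1)^-2·(+1)^1 = +1.
v=5: a=5^0·(≡3), b=5^6·(≡2) mod 5; (3|5)=-1, (2|5)=-1; (−1)^{0·6·2}·(-1)^6·(-1)^0 = +1.
v=2: v_2(a)=-2, v_2(b)=9; units ≡ 5, 7 (mod 8); ε·ε+αω+βω = 0·1+-2·0+9·1 ≡ 1  ⇒  (a,b)_2 = -1.
v=47: a=47^0·(≡14), b=47^1·(≡28) mod 47; (14|47)=+1, (28|47)=+1; (−1)^{0·1·23}·(+1)^1·(+1)^0 = +1.
v=31: a=31^0·(≡18), b=31^1·(≡20) mod 31; (18|31)=+1, (20|31)=+1; (−1)^{0·1·15}·(+1)^1·(+1)^0 = +1.
v=37: a=37^0·(≡29), b=37^-1·(≡33) mod 37; (29|37)=-1, (33|37)=+1; (−1)^{0·-1·18}·(-1)^-1·(+1)^0 = -1.
Ram(5453, 1185998) = {2, 11, 19, 37}; no ℚ_2-point on the conic.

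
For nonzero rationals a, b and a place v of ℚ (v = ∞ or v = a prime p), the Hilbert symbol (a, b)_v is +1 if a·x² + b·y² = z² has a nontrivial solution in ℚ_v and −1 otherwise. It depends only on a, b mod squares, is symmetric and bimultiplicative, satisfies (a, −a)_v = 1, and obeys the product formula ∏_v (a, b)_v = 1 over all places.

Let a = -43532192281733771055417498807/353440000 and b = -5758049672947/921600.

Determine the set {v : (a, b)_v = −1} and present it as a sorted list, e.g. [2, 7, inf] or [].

[13, 19, 43, inf]

(a, b) ≡ (-12182287, -3240523) mod (ℚ^×)²; places V = {2, 3, 5, 11, 13, 17, 19, 31, 37, 43, 47, ∞}.
(a,b)_2: α=-8, β=-12; u≡1, v≡5 (mod 8); ε(u)ε(v)=0·0, αω(v)=-8·1, βω(u)=-12·0; sum ≡ 0  ⇒  +1.
(a,b)_17: α=2, u≡9; β=1, v≡1 (mod 17); (9|17)=+1, (1|17)=+1; sign (−1)^0·+1^1·+1^2 = +1.
(a,b)_31: α=3, u≡4; β=3, v≡11 (mod 31); (4|31)=+1, (11|31)=-1; sign (−1)^1·+1^3·-1^3 = +1.
(a,b)_37: α=1, u≡33; β=0, v≡12 (mod 37); (33|37)=+1, (12|37)=+1; sign (−1)^0·+1^0·+1^1 = +1.
(a,b)_43: α=5, u≡29; β=3, v≡22 (mod 43); (29|43)=-1, (22|43)=-1; sign (−1)^1·-1^3·-1^5 = -1.
(a,b)_3: α=2, u≡2; β=-2, v≡2 (mod 3); (2|3)=-1, (2|3)=-1; sign (−1)^0·-1^-2·-1^2 = +1.
(a,b)_5: α=-4, u≡2; β=-2, v≡2 (mod 5); (2|5)=-1, (2|5)=-1; sign (−1)^0·-1^-2·-1^-4 = +1.
(a,b)_∞: sgn(-12182287)=−, sgn(-3240523)=−, so -1.
(a,b)_19: α=1, u≡11; β=0, v≡13 (mod 19); (11|19)=+1, (13|19)=-1; sign (−1)^0·+1^0·-1^1 = -1.
(a,b)_11: α=4, u≡4; β=1, v≡4 (mod 11); (4|11)=+1, (4|11)=+1; sign (−1)^0·+1^1·+1^4 = +1.
(a,b)_13: α=5, u≡5; β=1, v≡10 (mod 13); (5|13)=-1, (10|13)=+1; sign (−1)^0·-1^1·+1^5 = -1.
(a,b)_47: α=-2, u≡11; β=0, v≡39 (mod 47); (11|47)=-1, (39|47)=-1; sign (−1)^0·-1^0·-1^-2 = +1.
|Ram(-12182287, -3240523)| = 4, even; anisotropic at {13, 19, 43, ∞}.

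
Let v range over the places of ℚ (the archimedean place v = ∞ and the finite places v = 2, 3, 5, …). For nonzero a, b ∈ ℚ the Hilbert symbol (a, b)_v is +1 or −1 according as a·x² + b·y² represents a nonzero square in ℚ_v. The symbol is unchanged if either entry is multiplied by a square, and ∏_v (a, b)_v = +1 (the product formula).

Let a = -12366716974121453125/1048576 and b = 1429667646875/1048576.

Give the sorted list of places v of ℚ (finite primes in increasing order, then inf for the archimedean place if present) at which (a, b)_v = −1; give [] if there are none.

(a, b) ≡ (-13, 46835) mod (ℚ^×)²; places V = {2, 5, 7, 13, 17, 19, 29, ∞}.
(a,b)_7: α=4, u≡4; β=0, v≡5 (mod 7); (4|7)=+1, (5|7)=-1; sign (−1)^0·+1^0·-1^4 = +1.
(a,b)_17: α=4, u≡13; β=3, v≡13 (mod 17); (13|17)=+1, (13|17)=+1; sign (−1)^0·+1^3·+1^4 = +1.
(a,b)_2: α=-20, β=-20; u≡3, v≡3 (mod 8); ε(u)ε(v)=1·1, αω(v)=-20·1, βω(u)=-20·1; sum ≡ 1  ⇒  -1.
(a,b)_19: α=2, u≡9; β=1, v≡18 (mod 19); (9|19)=+1, (18|19)=-1; sign (−1)^0·+1^1·-1^2 = +1.
(a,b)_∞: sgn(-13)=−, sgn(46835)=+, so +1.
(a,b)_5: α=6, u≡2; β=5, v≡2 (mod 5); (2|5)=-1, (2|5)=-1; sign (−1)^0·-1^5·-1^6 = -1.
(a,b)_29: α=2, u≡28; β=1, v≡4 (mod 29); (28|29)=+1, (4|29)=+1; sign (−1)^0·+1^1·+1^2 = +1.
(a,b)_13: α=1, u≡4; β=2, v≡3 (mod 13); (4|13)=+1, (3|13)=+1; sign (−1)^0·+1^2·+1^1 = +1.
Ram(-13, 46835) = {2, 5}; no ℚ_2-point on the conic.

[2, 5]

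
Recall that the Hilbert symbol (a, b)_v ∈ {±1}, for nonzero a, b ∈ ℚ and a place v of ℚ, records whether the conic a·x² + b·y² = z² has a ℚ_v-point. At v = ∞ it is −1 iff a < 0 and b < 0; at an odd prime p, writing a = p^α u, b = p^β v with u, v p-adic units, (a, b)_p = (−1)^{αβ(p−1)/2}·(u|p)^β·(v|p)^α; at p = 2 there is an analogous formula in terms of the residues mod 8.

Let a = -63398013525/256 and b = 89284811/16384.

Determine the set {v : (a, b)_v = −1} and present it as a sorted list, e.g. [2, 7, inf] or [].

(a, b) ≡ (-21, 11) mod (ℚ^×)²; places V = {2, 3, 5, 7, 11, 37, ∞}.
(a,b)_∞: sgn(-21)=−, sgn(11)=+, so +1.
(a,b)_7: α=1, u≡4; β=2, v≡1 (mod 7); (4|7)=+1, (1|7)=+1; sign (−1)^0·+1^2·+1^1 = +1.
(a,b)_5: α=2, u≡4; β=0, v≡4 (mod 5); (4|5)=+1, (4|5)=+1; sign (−1)^0·+1^0·+1^2 = +1.
(a,b)_37: α=2, u≡27; β=2, v≡7 (mod 37); (27|37)=+1, (7|37)=+1; sign (−1)^0·+1^2·+1^2 = +1.
(a,b)_2: α=-8, β=-14; u≡3, v≡3 (mod 8); ε(u)ε(v)=1·1, αω(v)=-8·1, βω(u)=-14·1; sum ≡ 1  ⇒  -1.
(a,b)_3: α=7, u≡2; β=0, v≡2 (mod 3); (2|3)=-1, (2|3)=-1; sign (−1)^0·-1^0·-1^7 = -1.
(a,b)_11: α=2, u≡4; β=3, v≡5 (mod 11); (4|11)=+1, (5|11)=+1; sign (−1)^0·+1^3·+1^2 = +1.
Ram(-21, 11) = {2, 3}; no ℚ_2-point on the conic.

[2, 3]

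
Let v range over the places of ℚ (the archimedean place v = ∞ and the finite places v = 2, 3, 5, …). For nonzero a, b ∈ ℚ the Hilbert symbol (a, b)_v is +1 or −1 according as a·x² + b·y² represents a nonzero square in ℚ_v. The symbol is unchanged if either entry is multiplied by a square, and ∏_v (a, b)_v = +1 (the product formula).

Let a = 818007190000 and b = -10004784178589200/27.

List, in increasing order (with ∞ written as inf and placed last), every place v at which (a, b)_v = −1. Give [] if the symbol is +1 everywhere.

[7, 13, 19, 23]

(a, b) ≡ (676039, -289731) mod (ℚ^×)²; places V = {2, 3, 5, 7, 11, 13, 17, 19, 23, ∞}.
(a,b)_5: α=4, u≡4; β=2, v≡1 (mod 5); (4|5)=+1, (1|5)=+1; sign (−1)^0·+1^2·+1^4 = +1.
(a,b)_3: α=0, u≡1; β=-3, v≡2 (mod 3); (1|3)=+1, (2|3)=-1; sign (−1)^0·+1^-3·-1^0 = +1.
(a,b)_∞: sgn(676039)=+, sgn(-289731)=−, so +1.
(a,b)_19: α=1, u≡14; β=3, v≡15 (mod 19); (14|19)=-1, (15|19)=-1; sign (−1)^1·-1^3·-1^1 = -1.
(a,b)_11: α=2, u≡1; β=4, v≡9 (mod 11); (1|11)=+1, (9|11)=+1; sign (−1)^0·+1^4·+1^2 = +1.
(a,b)_17: α=1, u≡15; β=1, v≡15 (mod 17); (15|17)=+1, (15|17)=+1; sign (−1)^0·+1^1·+1^1 = +1.
(a,b)_2: α=4, β=4; u≡7, v≡5 (mod 8); ε(u)ε(v)=1·0, αω(v)=4·1, βω(u)=4·0; sum ≡ 0  ⇒  +1.
(a,b)_13: α=1, u≡10; β=1, v≡5 (mod 13); (10|13)=+1, (5|13)=-1; sign (−1)^0·+1^1·-1^1 = -1.
(a,b)_7: α=1, u≡5; β=2, v≡3 (mod 7); (5|7)=-1, (3|7)=-1; sign (−1)^0·-1^2·-1^1 = -1.
(a,b)_23: α=1, u≡7; β=1, v≡10 (mod 23); (7|23)=-1, (10|23)=-1; sign (−1)^1·-1^1·-1^1 = -1.
Ram(676039, -289731) = {7, 13, 19, 23}; no ℚ_7-point on the conic.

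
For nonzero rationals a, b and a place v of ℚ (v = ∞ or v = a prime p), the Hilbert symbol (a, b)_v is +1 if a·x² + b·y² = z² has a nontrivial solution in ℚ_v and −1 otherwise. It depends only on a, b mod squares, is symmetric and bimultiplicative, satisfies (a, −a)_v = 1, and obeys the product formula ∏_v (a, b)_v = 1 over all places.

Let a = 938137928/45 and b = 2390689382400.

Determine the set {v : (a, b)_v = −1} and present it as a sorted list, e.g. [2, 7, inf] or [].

Mod squares: a ≡ 10, b ≡ 561. Check v ∈ {∞, 2, 3, 5, 7, 11, 13, 17}.
v=11: a=11^0·(≡2), b=11^1·(≡10) mod 11; (2|11)=-1, (10|11)=-1; (−1)^{0·1·5}·(-1)^1·(-1)^0 = -1.
v=3: a=3^-2·(≡1), b=3^3·(≡1) mod 3; (1|3)=+1, (1|3)=+1; (−1)^{-2·3·1}·(+1)^3·(+1)^-2 = +1.
v=∞: 10 > 0 and 561 > 0  ⇒  (a,b)_∞ = +1.
v=17: a=17^2·(≡11), b=17^3·(≡13) mod 17; (11|17)=-1, (13|17)=+1; (−1)^{2·3·8}·(-1)^3·(+1)^2 = -1.
v=7: a=7^4·(≡3), b=7^0·(≡4) mod 7; (3|7)=-1, (4|7)=+1; (−1)^{4·0·3}·(-1)^0·(+1)^4 = +1.
v=5: a=5^-1·(≡2), b=5^2·(≡1) mod 5; (2|5)=-1, (1|5)=+1; (−1)^{-1·2·2}·(-1)^2·(+1)^-1 = +1.
v=13: a=13^2·(≡10), b=13^0·(≡7) mod 13; (10|13)=+1, (7|13)=-1; (−1)^{2·0·6}·(+1)^0·(-1)^2 = +1.
v=2: v_2(a)=3, v_2(b)=16; units ≡ 5, 1 (mod 8); ε·ε+αω+βω = 0·0+3·0+16·1 ≡ 0  ⇒  (a,b)_2 = +1.
Ram(10, 561) = {11, 17}; no ℚ_11-point on the conic.

[11, 17]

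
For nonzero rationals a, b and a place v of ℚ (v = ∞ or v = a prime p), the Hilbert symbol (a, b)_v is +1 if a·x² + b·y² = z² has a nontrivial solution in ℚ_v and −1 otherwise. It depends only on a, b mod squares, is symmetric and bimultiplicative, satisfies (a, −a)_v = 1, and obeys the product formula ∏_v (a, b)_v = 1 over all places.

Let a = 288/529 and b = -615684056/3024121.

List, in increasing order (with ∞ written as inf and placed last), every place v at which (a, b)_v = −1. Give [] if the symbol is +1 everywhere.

[2, 13]

Mod squares: a ≡ 2, b ≡ -806. Check v ∈ {∞, 2, 3, 13, 19, 23, 31, 37, 47}.
v=13: a=13^0·(≡6), b=13^1·(≡3) mod 13; (6|13)=-1, (3|13)=+1; (−1)^{0·1·6}·(-1)^1·(+1)^0 = -1.
v=2: v_2(a)=5, v_2(b)=3; units ≡ 1, 5 (mod 8); ε·ε+αω+βω = 0·0+5·1+3·0 ≡ 1  ⇒  (a,b)_2 = -1.
v=37: a=37^0·(≡6), b=37^-2·(≡29) mod 37; (6|37)=-1, (29|37)=-1; (−1)^{0·-2·18}·(-1)^-2·(-1)^0 = +1.
v=∞: 2 > 0 and -806 < 0  ⇒  (a,b)_∞ = +1.
v=19: a=19^0·(≡18), b=19^2·(≡4) mod 19; (18|19)=-1, (4|19)=+1; (−1)^{0·2·9}·(-1)^2·(+1)^0 = +1.
v=23: a=23^-2·(≡12), b=23^2·(≡10) mod 23; (12|23)=+1, (10|23)=-1; (−1)^{-2·2·11}·(+1)^2·(-1)^-2 = +1.
v=3: a=3^2·(≡2), b=3^0·(≡1) mod 3; (2|3)=-1, (1|3)=+1; (−1)^{2·0·1}·(-1)^0·(+1)^2 = +1.
v=47: a=47^0·(≡24), b=47^-2·(≡41) mod 47; (24|47)=+1, (41|47)=-1; (−1)^{0·-2·23}·(+1)^-2·(-1)^0 = +1.
v=31: a=31^0·(≡20), b=31^1·(≡20) mod 31; (20|31)=+1, (20|31)=+1; (−1)^{0·1·15}·(+1)^1·(+1)^0 = +1.
Ram(2, -806) = {2, 13}; no ℚ_2-point on the conic.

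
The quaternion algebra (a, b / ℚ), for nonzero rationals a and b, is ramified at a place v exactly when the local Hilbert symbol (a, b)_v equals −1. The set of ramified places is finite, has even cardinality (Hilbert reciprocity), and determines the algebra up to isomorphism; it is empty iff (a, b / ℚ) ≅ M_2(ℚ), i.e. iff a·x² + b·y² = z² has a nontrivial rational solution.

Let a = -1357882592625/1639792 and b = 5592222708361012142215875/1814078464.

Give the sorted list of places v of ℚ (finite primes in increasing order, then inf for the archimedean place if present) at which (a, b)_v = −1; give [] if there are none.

[3, 13]

(a, b) ≡ (-7735, 3315) mod (ℚ^×)²; places V = {2, 3, 5, 7, 11, 13, 17, 19, 41, ∞}.
(a,b)_5: α=3, u≡2; β=3, v≡3 (mod 5); (2|5)=-1, (3|5)=-1; sign (−1)^0·-1^3·-1^3 = +1.
(a,b)_2: α=-4, β=-10; u≡1, v≡3 (mod 8); ε(u)ε(v)=0·1, αω(v)=-4·1, βω(u)=-10·0; sum ≡ 0  ⇒  +1.
(a,b)_19: α=2, u≡4; β=2, v≡9 (mod 19); (4|19)=+1, (9|19)=+1; sign (−1)^0·+1^2·+1^2 = +1.
(a,b)_7: α=-1, u≡1; β=0, v≡4 (mod 7); (1|7)=+1, (4|7)=+1; sign (−1)^0·+1^0·+1^-1 = +1.
(a,b)_41: α=2, u≡17; β=8, v≡28 (mod 41); (17|41)=-1, (28|41)=-1; sign (−1)^0·-1^8·-1^2 = +1.
(a,b)_13: α=1, u≡9; β=1, v≡11 (mod 13); (9|13)=+1, (11|13)=-1; sign (−1)^0·+1^1·-1^1 = -1.
(a,b)_∞: sgn(-7735)=−, sgn(3315)=+, so +1.
(a,b)_11: α=-4, u≡1; β=-6, v≡1 (mod 11); (1|11)=+1, (1|11)=+1; sign (−1)^0·+1^-6·+1^-4 = +1.
(a,b)_3: α=4, u≡2; β=5, v≡1 (mod 3); (2|3)=-1, (1|3)=+1; sign (−1)^0·-1^5·+1^4 = -1.
(a,b)_17: α=1, u≡9; β=3, v≡15 (mod 17); (9|17)=+1, (15|17)=+1; sign (−1)^0·+1^3·+1^1 = +1.
Ram(-7735, 3315) = {3, 13}; no ℚ_3-point on the conic.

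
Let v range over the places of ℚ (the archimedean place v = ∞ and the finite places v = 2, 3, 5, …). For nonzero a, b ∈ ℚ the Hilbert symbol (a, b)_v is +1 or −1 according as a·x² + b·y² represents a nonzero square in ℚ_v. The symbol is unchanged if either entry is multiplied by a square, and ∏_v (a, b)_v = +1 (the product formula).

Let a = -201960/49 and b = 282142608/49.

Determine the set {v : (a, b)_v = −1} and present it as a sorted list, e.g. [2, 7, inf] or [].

[3, 5]

Mod squares: a ≡ -5610, b ≡ 33. Check v ∈ {∞, 2, 3, 5, 7, 11, 17, 43}.
v=3: a=3^3·(≡2), b=3^1·(≡2) mod 3; (2|3)=-1, (2|3)=-1; (−1)^{3·1·1}·(-1)^1·(-1)^3 = -1.
v=∞: -5610 < 0 and 33 > 0  ⇒  (a,b)_∞ = +1.
v=7: a=7^-2·(≡4), b=7^-2·(≡6) mod 7; (4|7)=+1, (6|7)=-1; (−1)^{-2·-2·3}·(+1)^-2·(-1)^-2 = +1.
v=5: a=5^1·(≡2), b=5^0·(≡2) mod 5; (2|5)=-1, (2|5)=-1; (−1)^{1·0·2}·(-1)^0·(-1)^1 = -1.
v=11: a=11^1·(≡2), b=11^1·(≡9) mod 11; (2|11)=-1, (9|11)=+1; (−1)^{1·1·5}·(-1)^1·(+1)^1 = +1.
v=17: a=17^1·(≡7), b=17^2·(≡2) mod 17; (7|17)=-1, (2|17)=+1; (−1)^{1·2·8}·(-1)^2·(+1)^1 = +1.
v=2: v_2(a)=3, v_2(b)=4; units ≡ 3, 1 (mod 8); ε·ε+αω+βω = 1·0+3·0+4·1 ≡ 0  ⇒  (a,b)_2 = +1.
v=43: a=43^0·(≡9), b=43^2·(≡19) mod 43; (9|43)=+1, (19|43)=-1; (−1)^{0·2·21}·(+1)^2·(-1)^0 = +1.
|Ram(-5610, 33)| = 2, even; anisotropic at {3, 5}.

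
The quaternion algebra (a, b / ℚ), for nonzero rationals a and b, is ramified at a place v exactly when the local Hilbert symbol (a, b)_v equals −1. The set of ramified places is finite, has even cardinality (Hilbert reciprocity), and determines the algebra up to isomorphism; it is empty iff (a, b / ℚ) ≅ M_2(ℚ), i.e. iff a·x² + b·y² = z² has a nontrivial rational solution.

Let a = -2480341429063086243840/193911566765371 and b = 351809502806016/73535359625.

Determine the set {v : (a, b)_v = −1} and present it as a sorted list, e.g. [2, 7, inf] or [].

Mod squares: a ≡ -46410, b ≡ 390. Check v ∈ {∞, 2, 3, 5, 7, 13, 17, 23, 31}.
v=∞: -46410 < 0 and 390 > 0  ⇒  (a,b)_∞ = +1.
v=3: a=3^9·(≡1), b=3^5·(≡1) mod 3; (1|3)=+1, (1|3)=+1; (−1)^{9·5·1}·(+1)^5·(+1)^9 = -1.
v=7: a=7^-5·(≡3), b=7^-2·(≡6) mod 7; (3|7)=-1, (6|7)=-1; (−1)^{-5·-2·3}·(-1)^-2·(-1)^-5 = -1.
v=2: v_2(a)=25, v_2(b)=15; units ≡ 3, 3 (mod 8); ε·ε+αω+βω = 1·1+25·1+15·1 ≡ 1  ⇒  (a,b)_2 = -1.
v=23: a=23^2·(≡16), b=23^2·(≡19) mod 23; (16|23)=+1, (19|23)=-1; (−1)^{2·2·11}·(+1)^2·(-1)^2 = +1.
v=17: a=17^5·(≡3), b=17^4·(≡16) mod 17; (3|17)=-1, (16|17)=+1; (−1)^{5·4·8}·(-1)^4·(+1)^5 = +1.
v=13: a=13^-1·(≡5), b=13^-1·(≡4) mod 13; (5|13)=-1, (4|13)=+1; (−1)^{-1·-1·6}·(-1)^-1·(+1)^-1 = -1.
v=31: a=31^-6·(≡8), b=31^-4·(≡5) mod 31; (8|31)=+1, (5|31)=+1; (−1)^{-6·-4·15}·(+1)^-4·(+1)^-6 = +1.
v=5: a=5^1·(≡2), b=5^-3·(≡3) mod 5; (2|5)=-1, (3|5)=-1; (−1)^{1·-3·2}·(-1)^-3·(-1)^1 = +1.
Ram(-46410, 390) = {2, 3, 7, 13}; no ℚ_2-point on the conic.

[2, 3, 7, 13]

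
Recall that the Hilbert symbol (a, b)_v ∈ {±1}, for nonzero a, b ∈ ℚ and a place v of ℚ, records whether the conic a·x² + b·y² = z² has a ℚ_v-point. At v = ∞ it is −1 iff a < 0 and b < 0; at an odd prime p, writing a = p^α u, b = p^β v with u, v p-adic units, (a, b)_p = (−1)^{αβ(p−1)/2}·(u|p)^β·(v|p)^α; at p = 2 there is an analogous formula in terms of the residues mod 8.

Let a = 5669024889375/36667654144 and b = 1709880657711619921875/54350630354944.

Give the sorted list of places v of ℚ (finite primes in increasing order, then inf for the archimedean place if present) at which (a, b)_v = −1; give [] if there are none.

[2, 29]

Mod squares: a ≡ 1247, b ≡ 43. Check v ∈ {∞, 2, 3, 5, 7, 11, 17, 29, 31, 43}.
v=11: a=11^-2·(≡4), b=11^-4·(≡6) mod 11; (4|11)=+1, (6|11)=-1; (−1)^{-2·-4·5}·(+1)^-4·(-1)^-2 = +1.
v=43: a=43^1·(≡20), b=43^3·(≡14) mod 43; (20|43)=-1, (14|43)=+1; (−1)^{1·3·21}·(-1)^3·(+1)^1 = +1.
v=5: a=5^4·(≡2), b=5^8·(≡3) mod 5; (2|5)=-1, (3|5)=-1; (−1)^{4·8·2}·(-1)^8·(-1)^4 = +1.
v=17: a=17^-2·(≡7), b=17^-2·(≡8) mod 17; (7|17)=-1, (8|17)=+1; (−1)^{-2·-2·8}·(-1)^-2·(+1)^-2 = +1.
v=2: v_2(a)=-20, v_2(b)=-18; units ≡ 7, 3 (mod 8); ε·ε+αω+βω = 1·1+-20·1+-18·0 ≡ 1  ⇒  (a,b)_2 = -1.
v=31: a=31^2·(≡20), b=31^2·(≡11) mod 31; (20|31)=+1, (11|31)=-1; (−1)^{2·2·15}·(+1)^2·(-1)^2 = +1.
v=3: a=3^2·(≡2), b=3^4·(≡1) mod 3; (2|3)=-1, (1|3)=+1; (−1)^{2·4·1}·(-1)^4·(+1)^2 = +1.
v=29: a=29^3·(≡2), b=29^4·(≡11) mod 29; (2|29)=-1, (11|29)=-1; (−1)^{3·4·14}·(-1)^4·(-1)^3 = -1.
v=7: a=7^0·(≡4), b=7^-2·(≡4) mod 7; (4|7)=+1, (4|7)=+1; (−1)^{0·-2·3}·(+1)^-2·(+1)^0 = +1.
v=∞: 1247 > 0 and 43 > 0  ⇒  (a,b)_∞ = +1.
|Ram(1247, 43)| = 2, even; anisotropic at {2, 29}.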